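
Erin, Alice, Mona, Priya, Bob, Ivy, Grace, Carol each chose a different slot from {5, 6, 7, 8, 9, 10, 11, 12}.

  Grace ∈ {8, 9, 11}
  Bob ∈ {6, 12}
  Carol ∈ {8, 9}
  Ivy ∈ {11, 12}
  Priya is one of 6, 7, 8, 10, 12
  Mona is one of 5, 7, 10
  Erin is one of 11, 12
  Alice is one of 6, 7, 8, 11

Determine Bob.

6

The 8 variables draw from only 8 values {5, 6, 7, 8, 9, 10, 11, 12}, so each is used; only Mona can be 5, hence Mona = 5.
Among the 7 still-open variables, 10 fits only Priya (and all 7 values in {6, 7, 8, 9, 10, 11, 12} must be used), so Priya = 10.
Among the 6 still-open variables, 7 fits only Alice (and all 6 values in {6, 7, 8, 9, 11, 12} must be used), so Alice = 7.
The 5 still-open variables together cover exactly {6, 8, 9, 11, 12} — 5 values for 5 variables — and 6 appears only in Bob's list, so Bob = 6.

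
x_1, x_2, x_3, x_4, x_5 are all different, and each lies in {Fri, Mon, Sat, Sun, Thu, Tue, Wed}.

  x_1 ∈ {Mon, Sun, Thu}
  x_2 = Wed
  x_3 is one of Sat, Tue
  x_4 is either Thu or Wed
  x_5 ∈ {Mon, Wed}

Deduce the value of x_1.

Sun

x_2 must be Wed (only option left). Strike Wed from x_4, x_5.
x_4's domain is down to {Thu}, so x_4 = Thu. So x_1 can't be Thu.
That leaves x_5 = Mon. So x_1 can't be Mon.
So x_1 = Sun.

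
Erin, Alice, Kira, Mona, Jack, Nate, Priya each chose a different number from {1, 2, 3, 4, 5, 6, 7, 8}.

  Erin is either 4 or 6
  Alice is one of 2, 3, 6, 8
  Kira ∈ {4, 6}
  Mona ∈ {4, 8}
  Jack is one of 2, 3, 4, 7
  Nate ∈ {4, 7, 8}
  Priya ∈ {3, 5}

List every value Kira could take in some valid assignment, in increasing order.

4, 6

The 7 variables together cover exactly {2, 3, 4, 5, 6, 7, 8} — 7 values for 7 variables — and 5 appears only in Priya's list, so Priya = 5.
The 2 variables Erin and Kira are confined to {4, 6}, which locks those values in; drop them from Alice, Mona, Jack, Nate.
Mona must be 8 (only option left). Eliminate 8 elsewhere: Alice, Nate.
That leaves Nate = 7. So Jack can't be 7.
No further eliminations apply; Kira can still be any of 4, 6.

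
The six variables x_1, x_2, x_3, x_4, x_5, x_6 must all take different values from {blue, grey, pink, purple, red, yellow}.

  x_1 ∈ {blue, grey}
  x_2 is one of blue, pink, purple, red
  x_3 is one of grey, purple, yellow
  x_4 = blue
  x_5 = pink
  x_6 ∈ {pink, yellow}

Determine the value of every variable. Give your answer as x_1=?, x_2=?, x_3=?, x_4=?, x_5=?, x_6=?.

x_4 has just one choice, so x_4 = blue. Strike blue from x_1, x_2.
That leaves x_5 = pink. Eliminate pink elsewhere: x_2, x_6.
x_6 has just one choice, so x_6 = yellow. Strike yellow from x_3.
x_1's domain is down to {grey}, so x_1 = grey. So x_3 can't be grey.
x_3 must be purple (only option left). Remove purple from x_2.
x_2 has just one choice, so x_2 = red.

x_1=grey, x_2=red, x_3=purple, x_4=blue, x_5=pink, x_6=yellow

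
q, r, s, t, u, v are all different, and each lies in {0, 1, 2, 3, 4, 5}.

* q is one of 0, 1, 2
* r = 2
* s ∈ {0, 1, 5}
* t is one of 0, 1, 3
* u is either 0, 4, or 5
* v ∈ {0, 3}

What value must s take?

5

r has just one choice, so r = 2. Eliminate 2 elsewhere: q.
The 5 still-open variables together cover exactly {0, 1, 3, 4, 5} — 5 values for 5 variables — and 4 appears only in u's list, so u = 4.
Among the 4 still-open variables, 5 fits only s (and all 4 values in {0, 1, 3, 5} must be used), so s = 5.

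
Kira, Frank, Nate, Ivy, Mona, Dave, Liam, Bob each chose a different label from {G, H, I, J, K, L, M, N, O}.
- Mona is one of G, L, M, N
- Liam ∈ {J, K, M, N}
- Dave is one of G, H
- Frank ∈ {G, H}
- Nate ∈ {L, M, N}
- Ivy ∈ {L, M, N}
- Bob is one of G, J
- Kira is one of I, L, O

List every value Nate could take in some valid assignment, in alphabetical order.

L, M, N

The 2 variables Frank and Dave are confined to {G, H}, which locks those values in; drop them from Mona, Bob.
Bob's domain is down to {J}, so Bob = J. So Liam can't be J.
Nate, Ivy, Mona share exactly the 3 values {L, M, N}; by pigeonhole those values go to them, so strike L, M, N from Kira, Liam.
Liam has just one choice, so Liam = K.
No further eliminations apply; Nate can still be any of L, M, N.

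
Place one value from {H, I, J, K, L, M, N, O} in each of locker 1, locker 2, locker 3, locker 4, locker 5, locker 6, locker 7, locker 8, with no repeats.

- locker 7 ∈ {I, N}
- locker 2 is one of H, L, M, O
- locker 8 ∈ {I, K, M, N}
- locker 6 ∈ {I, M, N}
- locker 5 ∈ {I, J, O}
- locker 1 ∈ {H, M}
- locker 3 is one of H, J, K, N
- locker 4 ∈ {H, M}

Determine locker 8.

The 8 variables together cover exactly {H, I, J, K, L, M, N, O} — 8 values for 8 variables — and L appears only in locker 2's list, so locker 2 = L.
Among the 7 still-open variables, O fits only locker 5 (and all 7 values in {H, I, J, K, M, N, O} must be used), so locker 5 = O.
Among the 6 still-open variables, J fits only locker 3 (and all 6 values in {H, I, J, K, M, N} must be used), so locker 3 = J.
The 5 still-open variables draw from only 5 values {H, I, K, M, N}, so each is used; only locker 8 can be K, hence locker 8 = K.

K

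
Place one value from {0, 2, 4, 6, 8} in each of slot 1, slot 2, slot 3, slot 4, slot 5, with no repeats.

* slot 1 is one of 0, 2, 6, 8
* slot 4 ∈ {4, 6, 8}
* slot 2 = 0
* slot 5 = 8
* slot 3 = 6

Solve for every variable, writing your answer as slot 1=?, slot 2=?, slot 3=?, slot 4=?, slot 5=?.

slot 1=2, slot 2=0, slot 3=6, slot 4=4, slot 5=8

slot 2 must be 0 (only option left). Eliminate 0 elsewhere: slot 1.
That leaves slot 3 = 6. So slot 1, slot 4 can't be 6.
slot 5's domain is down to {8}, so slot 5 = 8. Strike 8 from slot 1, slot 4.
slot 1 must be 2 (only option left).
slot 4's domain is down to {4}, so slot 4 = 4.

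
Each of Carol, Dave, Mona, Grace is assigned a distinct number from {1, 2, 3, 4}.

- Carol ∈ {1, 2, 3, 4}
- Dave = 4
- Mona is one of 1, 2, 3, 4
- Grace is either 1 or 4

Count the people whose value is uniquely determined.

2

Dave's domain is down to {4}, so Dave = 4. Eliminate 4 elsewhere: Carol, Mona, Grace.
Grace must be 1 (only option left). Eliminate 1 elsewhere: Carol, Mona.
Determined: Dave=4, Grace=1. The other people each still have more than one consistent value. That makes 2.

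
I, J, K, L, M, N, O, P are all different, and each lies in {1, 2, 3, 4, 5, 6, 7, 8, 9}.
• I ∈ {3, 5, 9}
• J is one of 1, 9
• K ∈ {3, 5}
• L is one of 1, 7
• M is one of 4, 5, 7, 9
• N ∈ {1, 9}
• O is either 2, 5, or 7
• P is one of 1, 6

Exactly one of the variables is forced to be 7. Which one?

L

The 8 variables draw from only 8 values {1, 2, 3, 4, 5, 6, 7, 9}, so each is used; only O can be 2, hence O = 2.
The 7 still-open variables together cover exactly {1, 3, 4, 5, 6, 7, 9} — 7 values for 7 variables — and 4 appears only in M's list, so M = 4.
Among the 6 still-open variables, 6 fits only P (and all 6 values in {1, 3, 5, 6, 7, 9} must be used), so P = 6.
Among the 5 still-open variables, 7 fits only L (and all 5 values in {1, 3, 5, 7, 9} must be used), so L = 7.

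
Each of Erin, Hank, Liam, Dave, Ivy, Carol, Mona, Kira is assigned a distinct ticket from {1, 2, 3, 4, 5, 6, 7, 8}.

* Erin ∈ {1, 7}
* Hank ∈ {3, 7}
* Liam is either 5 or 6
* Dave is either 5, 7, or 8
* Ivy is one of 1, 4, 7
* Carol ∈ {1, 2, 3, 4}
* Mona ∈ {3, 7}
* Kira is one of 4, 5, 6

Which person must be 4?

Ivy

The 8 variables draw from only 8 values {1, 2, 3, 4, 5, 6, 7, 8}, so each is used; only Carol can be 2, hence Carol = 2.
The 7 still-open variables together cover exactly {1, 3, 4, 5, 6, 7, 8} — 7 values for 7 variables — and 8 appears only in Dave's list, so Dave = 8.
Hank and Mona share exactly the 2 values {3, 7}; by pigeonhole those values go to them, so strike 3, 7 from Erin, Ivy.
Erin must be 1 (only option left). Remove 1 from Ivy.
So 4 goes to Ivy.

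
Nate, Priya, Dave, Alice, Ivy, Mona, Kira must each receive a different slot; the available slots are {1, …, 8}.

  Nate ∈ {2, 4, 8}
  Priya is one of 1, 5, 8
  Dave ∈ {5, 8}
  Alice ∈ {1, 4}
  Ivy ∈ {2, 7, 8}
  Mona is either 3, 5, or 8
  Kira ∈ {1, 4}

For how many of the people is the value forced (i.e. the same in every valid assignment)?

3

The 7 variables together cover exactly {1, 2, 3, 4, 5, 7, 8} — 7 values for 7 variables — and 3 appears only in Mona's list, so Mona = 3.
The 6 still-open variables together cover exactly {1, 2, 4, 5, 7, 8} — 6 values for 6 variables — and 7 appears only in Ivy's list, so Ivy = 7.
Among the 5 still-open variables, 2 fits only Nate (and all 5 values in {1, 2, 4, 5, 8} must be used), so Nate = 2.
The 2 variables Alice and Kira are confined to {1, 4}, which locks those values in; drop them from Priya.
Determined: Nate=2, Ivy=7, Mona=3. The other people each still have more than one consistent value. That makes 3.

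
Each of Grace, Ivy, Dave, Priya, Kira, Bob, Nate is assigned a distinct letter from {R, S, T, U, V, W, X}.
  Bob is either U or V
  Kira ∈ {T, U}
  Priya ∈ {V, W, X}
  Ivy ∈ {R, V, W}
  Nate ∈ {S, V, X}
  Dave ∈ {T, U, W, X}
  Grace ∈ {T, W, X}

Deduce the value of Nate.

The 7 variables together cover exactly {R, S, T, U, V, W, X} — 7 values for 7 variables — and R appears only in Ivy's list, so Ivy = R.
Among the 6 still-open variables, S fits only Nate (and all 6 values in {S, T, U, V, W, X} must be used), so Nate = S.

S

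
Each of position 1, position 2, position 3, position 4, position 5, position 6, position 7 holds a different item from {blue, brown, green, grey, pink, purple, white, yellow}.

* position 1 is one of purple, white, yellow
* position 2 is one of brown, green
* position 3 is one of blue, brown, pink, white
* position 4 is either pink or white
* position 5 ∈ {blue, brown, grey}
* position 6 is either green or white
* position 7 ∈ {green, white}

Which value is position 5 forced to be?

position 6 and position 7 between them cover only {green, white} — a naked pair. Remove those values from position 1, position 2, position 3, position 4.
position 2 must be brown (only option left). Eliminate brown elsewhere: position 3, position 5.
position 4's domain is down to {pink}, so position 4 = pink. So position 3 can't be pink.
That leaves position 3 = blue. Strike blue from position 5.
So position 5 = grey.

grey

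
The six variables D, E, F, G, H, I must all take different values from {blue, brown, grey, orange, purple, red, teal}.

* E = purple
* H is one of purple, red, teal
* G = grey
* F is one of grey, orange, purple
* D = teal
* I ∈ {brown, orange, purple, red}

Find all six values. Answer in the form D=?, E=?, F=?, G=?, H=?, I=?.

D=teal, E=purple, F=orange, G=grey, H=red, I=brown

D must be teal (only option left). Strike teal from H.
E has just one choice, so E = purple. Eliminate purple elsewhere: F, H, I.
G must be grey (only option left). Strike grey from F.
That leaves H = red. Strike red from I.
F has just one choice, so F = orange. Remove orange from I.
I has just one choice, so I = brown.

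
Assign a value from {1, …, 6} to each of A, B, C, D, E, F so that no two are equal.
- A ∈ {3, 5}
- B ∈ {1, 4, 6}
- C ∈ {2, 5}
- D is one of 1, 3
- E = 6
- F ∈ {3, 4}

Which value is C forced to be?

2

E must be 6 (only option left). Eliminate 6 elsewhere: B.
The 5 still-open variables draw from only 5 values {1, 2, 3, 4, 5}, so each is used; only C can be 2, hence C = 2.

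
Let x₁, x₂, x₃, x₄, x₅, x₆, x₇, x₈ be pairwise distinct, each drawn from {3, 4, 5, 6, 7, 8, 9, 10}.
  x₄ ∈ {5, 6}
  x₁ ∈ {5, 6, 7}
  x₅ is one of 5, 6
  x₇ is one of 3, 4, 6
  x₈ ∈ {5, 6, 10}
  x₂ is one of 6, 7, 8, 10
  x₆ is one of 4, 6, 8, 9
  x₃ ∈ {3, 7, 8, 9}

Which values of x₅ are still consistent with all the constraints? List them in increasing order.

x₄ and x₅ between them cover only {5, 6} — a naked pair. Remove those values from x₁, x₂, x₆, x₇, x₈.
x₁'s domain is down to {7}, so x₁ = 7. Strike 7 from x₂, x₃.
x₈ has just one choice, so x₈ = 10. So x₂ can't be 10.
x₂'s domain is down to {8}, so x₂ = 8. So x₃, x₆ can't be 8.
No further eliminations apply; x₅ can still be any of 5, 6.

5, 6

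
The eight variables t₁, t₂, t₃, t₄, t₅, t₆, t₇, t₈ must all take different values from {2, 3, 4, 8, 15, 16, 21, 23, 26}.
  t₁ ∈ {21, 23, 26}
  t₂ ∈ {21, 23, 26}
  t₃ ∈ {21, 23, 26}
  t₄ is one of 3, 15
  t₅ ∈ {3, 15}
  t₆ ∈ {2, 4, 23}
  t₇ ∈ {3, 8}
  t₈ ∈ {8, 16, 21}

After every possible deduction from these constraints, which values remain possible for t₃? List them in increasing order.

21, 23, 26

The 2 variables t₄ and t₅ are confined to {3, 15}, which locks those values in; drop them from t₇.
t₇'s domain is down to {8}, so t₇ = 8. Strike 8 from t₈.
The 3 variables t₁, t₂, t₃ are confined to {21, 23, 26}, which locks those values in; drop them from t₆, t₈.
t₈'s domain is down to {16}, so t₈ = 16.
No further eliminations apply; t₃ can still be any of 21, 23, 26.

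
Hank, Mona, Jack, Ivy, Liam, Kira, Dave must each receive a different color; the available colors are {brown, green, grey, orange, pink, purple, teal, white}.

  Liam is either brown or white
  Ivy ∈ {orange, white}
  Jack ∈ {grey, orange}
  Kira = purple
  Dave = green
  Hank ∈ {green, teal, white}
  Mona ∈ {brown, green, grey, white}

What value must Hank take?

teal

Kira has just one choice, so Kira = purple.
That leaves Dave = green. Strike green from Hank, Mona.
Among the 5 still-open variables, teal fits only Hank (and all 5 values in {brown, grey, orange, teal, white} must be used), so Hank = teal.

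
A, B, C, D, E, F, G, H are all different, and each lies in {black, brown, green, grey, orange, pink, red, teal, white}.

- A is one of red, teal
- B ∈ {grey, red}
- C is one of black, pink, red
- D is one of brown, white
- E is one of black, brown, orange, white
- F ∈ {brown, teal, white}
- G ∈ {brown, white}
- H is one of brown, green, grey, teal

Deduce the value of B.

grey

The 2 variables D and G are confined to {brown, white}, which locks those values in; drop them from E, F, H.
F has just one choice, so F = teal. So A, H can't be teal.
A must be red (only option left). Remove red from B, C.
So B = grey.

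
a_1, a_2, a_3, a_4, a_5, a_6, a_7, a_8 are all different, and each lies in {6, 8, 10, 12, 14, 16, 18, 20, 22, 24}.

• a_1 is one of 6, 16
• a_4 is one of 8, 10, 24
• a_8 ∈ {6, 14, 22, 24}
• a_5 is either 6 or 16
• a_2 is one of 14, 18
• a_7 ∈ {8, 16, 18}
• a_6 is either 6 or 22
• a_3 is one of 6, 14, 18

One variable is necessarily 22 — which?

a_6

The 8 variables together cover exactly {6, 8, 10, 14, 16, 18, 22, 24} — 8 values for 8 variables — and 10 appears only in a_4's list, so a_4 = 10.
The 7 still-open variables draw from only 7 values {6, 8, 14, 16, 18, 22, 24}, so each is used; only a_7 can be 8, hence a_7 = 8.
The 6 still-open variables draw from only 6 values {6, 14, 16, 18, 22, 24}, so each is used; only a_8 can be 24, hence a_8 = 24.
Among the 5 still-open variables, 22 fits only a_6 (and all 5 values in {6, 14, 16, 18, 22} must be used), so a_6 = 22.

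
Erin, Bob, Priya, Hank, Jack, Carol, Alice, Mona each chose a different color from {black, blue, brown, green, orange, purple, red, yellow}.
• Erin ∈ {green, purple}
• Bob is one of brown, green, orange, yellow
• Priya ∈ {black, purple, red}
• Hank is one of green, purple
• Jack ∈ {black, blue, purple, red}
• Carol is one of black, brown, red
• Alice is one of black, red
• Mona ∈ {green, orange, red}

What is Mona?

orange

Among the 8 variables, blue fits only Jack (and all 8 values in {black, blue, brown, green, orange, purple, red, yellow} must be used), so Jack = blue.
The 7 still-open variables together cover exactly {black, brown, green, orange, purple, red, yellow} — 7 values for 7 variables — and yellow appears only in Bob's list, so Bob = yellow.
The 6 still-open variables together cover exactly {black, brown, green, orange, purple, red} — 6 values for 6 variables — and brown appears only in Carol's list, so Carol = brown.
Among the 5 still-open variables, orange fits only Mona (and all 5 values in {black, green, orange, purple, red} must be used), so Mona = orange.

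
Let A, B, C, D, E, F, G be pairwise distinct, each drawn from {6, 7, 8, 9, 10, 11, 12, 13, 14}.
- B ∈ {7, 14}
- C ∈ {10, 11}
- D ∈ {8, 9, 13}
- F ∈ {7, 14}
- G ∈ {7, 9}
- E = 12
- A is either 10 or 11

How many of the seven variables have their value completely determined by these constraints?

E has just one choice, so E = 12.
B and F share exactly the 2 values {7, 14}; by pigeonhole those values go to them, so strike 7, 14 from G.
G's domain is down to {9}, so G = 9. Strike 9 from D.
Determined: E=12, G=9. The other variables each still have more than one consistent value. That makes 2.

2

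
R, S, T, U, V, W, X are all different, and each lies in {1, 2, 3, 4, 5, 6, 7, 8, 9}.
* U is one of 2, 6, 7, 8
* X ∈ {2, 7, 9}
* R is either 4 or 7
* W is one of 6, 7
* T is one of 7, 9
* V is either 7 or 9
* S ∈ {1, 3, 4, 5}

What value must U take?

8

T and V share exactly the 2 values {7, 9}; by pigeonhole those values go to them, so strike 7, 9 from R, U, W, X.
R must be 4 (only option left). Eliminate 4 elsewhere: S.
That leaves W = 6. Strike 6 from U.
X has just one choice, so X = 2. Eliminate 2 elsewhere: U.
So U = 8.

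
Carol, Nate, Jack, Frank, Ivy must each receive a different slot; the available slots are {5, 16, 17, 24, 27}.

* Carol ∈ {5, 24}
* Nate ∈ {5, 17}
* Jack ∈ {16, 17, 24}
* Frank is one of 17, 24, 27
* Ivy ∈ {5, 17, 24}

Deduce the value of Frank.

27

Among the 5 variables, 16 fits only Jack (and all 5 values in {5, 16, 17, 24, 27} must be used), so Jack = 16.
The 4 still-open variables draw from only 4 values {5, 17, 24, 27}, so each is used; only Frank can be 27, hence Frank = 27.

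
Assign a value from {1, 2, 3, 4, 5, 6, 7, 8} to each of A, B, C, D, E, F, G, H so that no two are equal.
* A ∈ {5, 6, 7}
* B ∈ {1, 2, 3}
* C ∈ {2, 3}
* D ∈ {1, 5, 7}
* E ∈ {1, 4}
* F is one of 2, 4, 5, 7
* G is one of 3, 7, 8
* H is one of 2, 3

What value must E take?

The 8 variables draw from only 8 values {1, 2, 3, 4, 5, 6, 7, 8}, so each is used; only A can be 6, hence A = 6.
The 7 still-open variables together cover exactly {1, 2, 3, 4, 5, 7, 8} — 7 values for 7 variables — and 8 appears only in G's list, so G = 8.
The 2 variables C and H are confined to {2, 3}, which locks those values in; drop them from B, F.
B has just one choice, so B = 1. Eliminate 1 elsewhere: D, E.
So E = 4.

4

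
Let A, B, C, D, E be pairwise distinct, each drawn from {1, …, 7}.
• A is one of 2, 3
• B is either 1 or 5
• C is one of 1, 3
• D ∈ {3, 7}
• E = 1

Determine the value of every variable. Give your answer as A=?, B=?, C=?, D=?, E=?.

E has just one choice, so E = 1. Remove 1 from B, C.
That leaves B = 5.
C has just one choice, so C = 3. So A, D can't be 3.
D must be 7 (only option left).
A's domain is down to {2}, so A = 2.

A=2, B=5, C=3, D=7, E=1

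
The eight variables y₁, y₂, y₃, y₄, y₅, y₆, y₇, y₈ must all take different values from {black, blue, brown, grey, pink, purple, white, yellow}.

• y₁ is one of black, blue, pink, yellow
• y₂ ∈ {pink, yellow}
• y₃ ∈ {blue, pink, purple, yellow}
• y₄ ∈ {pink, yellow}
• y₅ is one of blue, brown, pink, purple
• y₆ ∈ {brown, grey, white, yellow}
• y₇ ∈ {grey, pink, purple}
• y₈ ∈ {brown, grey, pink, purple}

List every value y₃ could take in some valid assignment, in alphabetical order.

blue, purple

Among the 8 variables, black fits only y₁ (and all 8 values in {black, blue, brown, grey, pink, purple, white, yellow} must be used), so y₁ = black.
The 7 still-open variables together cover exactly {blue, brown, grey, pink, purple, white, yellow} — 7 values for 7 variables — and white appears only in y₆'s list, so y₆ = white.
The 2 variables y₂ and y₄ are confined to {pink, yellow}, which locks those values in; drop them from y₃, y₅, y₇, y₈.
No further eliminations apply; y₃ can still be any of blue, purple.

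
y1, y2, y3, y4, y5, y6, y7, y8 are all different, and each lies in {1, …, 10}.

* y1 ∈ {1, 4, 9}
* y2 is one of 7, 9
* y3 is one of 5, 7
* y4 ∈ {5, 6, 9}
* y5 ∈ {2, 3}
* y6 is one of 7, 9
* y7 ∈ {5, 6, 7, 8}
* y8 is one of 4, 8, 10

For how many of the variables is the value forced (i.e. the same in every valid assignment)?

The 2 variables y2 and y6 are confined to {7, 9}, which locks those values in; drop them from y1, y3, y4, y7.
y3 has just one choice, so y3 = 5. Eliminate 5 elsewhere: y4, y7.
y4's domain is down to {6}, so y4 = 6. Strike 6 from y7.
y7's domain is down to {8}, so y7 = 8. So y8 can't be 8.
Determined: y3=5, y4=6, y7=8. The other variables each still have more than one consistent value. That makes 3.

3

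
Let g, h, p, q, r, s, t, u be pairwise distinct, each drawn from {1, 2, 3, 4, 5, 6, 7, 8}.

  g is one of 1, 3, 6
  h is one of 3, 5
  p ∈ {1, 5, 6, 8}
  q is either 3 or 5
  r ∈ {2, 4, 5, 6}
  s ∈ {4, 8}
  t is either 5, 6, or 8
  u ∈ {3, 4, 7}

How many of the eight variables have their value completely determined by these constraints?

The 8 variables together cover exactly {1, 2, 3, 4, 5, 6, 7, 8} — 8 values for 8 variables — and 2 appears only in r's list, so r = 2.
The 7 still-open variables together cover exactly {1, 3, 4, 5, 6, 7, 8} — 7 values for 7 variables — and 7 appears only in u's list, so u = 7.
Among the 6 still-open variables, 4 fits only s (and all 6 values in {1, 3, 4, 5, 6, 8} must be used), so s = 4.
h and q share exactly the 2 values {3, 5}; by pigeonhole those values go to them, so strike 3, 5 from g, p, t.
Determined: r=2, s=4, u=7. The other variables each still have more than one consistent value. That makes 3.

3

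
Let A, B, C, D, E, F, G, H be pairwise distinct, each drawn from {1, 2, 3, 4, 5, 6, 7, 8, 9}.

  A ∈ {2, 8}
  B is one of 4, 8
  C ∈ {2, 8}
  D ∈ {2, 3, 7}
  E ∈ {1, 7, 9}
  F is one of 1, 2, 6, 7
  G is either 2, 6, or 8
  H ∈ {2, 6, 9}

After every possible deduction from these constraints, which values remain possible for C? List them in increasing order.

2, 8

The 8 variables draw from only 8 values {1, 2, 3, 4, 6, 7, 8, 9}, so each is used; only D can be 3, hence D = 3.
The 7 still-open variables draw from only 7 values {1, 2, 4, 6, 7, 8, 9}, so each is used; only B can be 4, hence B = 4.
A and C between them cover only {2, 8} — a naked pair. Remove those values from F, G, H.
G has just one choice, so G = 6. Eliminate 6 elsewhere: F, H.
That leaves H = 9. Remove 9 from E.
No further eliminations apply; C can still be any of 2, 8.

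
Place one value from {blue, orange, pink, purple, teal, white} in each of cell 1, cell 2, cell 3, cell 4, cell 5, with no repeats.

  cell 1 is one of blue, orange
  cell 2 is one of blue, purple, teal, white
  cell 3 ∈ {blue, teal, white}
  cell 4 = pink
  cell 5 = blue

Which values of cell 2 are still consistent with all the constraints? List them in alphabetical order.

cell 4's domain is down to {pink}, so cell 4 = pink.
That leaves cell 5 = blue. Eliminate blue elsewhere: cell 1, cell 2, cell 3.
cell 1's domain is down to {orange}, so cell 1 = orange.
No further eliminations apply; cell 2 can still be any of purple, teal, white.

purple, teal, white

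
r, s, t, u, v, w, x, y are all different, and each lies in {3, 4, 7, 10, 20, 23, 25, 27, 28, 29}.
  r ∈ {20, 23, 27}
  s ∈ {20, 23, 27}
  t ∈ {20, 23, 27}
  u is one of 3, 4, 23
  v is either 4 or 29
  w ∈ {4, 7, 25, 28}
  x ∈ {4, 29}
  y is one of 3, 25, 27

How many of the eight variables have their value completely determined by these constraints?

v and x between them cover only {4, 29} — a naked pair. Remove those values from u, w.
The 3 variables r, s, t are confined to {20, 23, 27}, which locks those values in; drop them from u, y.
u has just one choice, so u = 3. So y can't be 3.
y must be 25 (only option left). Remove 25 from w.
Determined: u=3, y=25. The other variables each still have more than one consistent value. That makes 2.

2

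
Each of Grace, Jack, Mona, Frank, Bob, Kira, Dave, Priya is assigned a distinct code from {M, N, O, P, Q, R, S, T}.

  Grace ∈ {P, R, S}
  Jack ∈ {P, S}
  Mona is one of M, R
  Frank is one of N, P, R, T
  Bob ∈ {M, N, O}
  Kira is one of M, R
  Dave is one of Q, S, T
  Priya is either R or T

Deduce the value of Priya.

Among the 8 variables, O fits only Bob (and all 8 values in {M, N, O, P, Q, R, S, T} must be used), so Bob = O.
The 7 still-open variables together cover exactly {M, N, P, Q, R, S, T} — 7 values for 7 variables — and N appears only in Frank's list, so Frank = N.
The 6 still-open variables together cover exactly {M, P, Q, R, S, T} — 6 values for 6 variables — and Q appears only in Dave's list, so Dave = Q.
Among the 5 still-open variables, T fits only Priya (and all 5 values in {M, P, R, S, T} must be used), so Priya = T.

T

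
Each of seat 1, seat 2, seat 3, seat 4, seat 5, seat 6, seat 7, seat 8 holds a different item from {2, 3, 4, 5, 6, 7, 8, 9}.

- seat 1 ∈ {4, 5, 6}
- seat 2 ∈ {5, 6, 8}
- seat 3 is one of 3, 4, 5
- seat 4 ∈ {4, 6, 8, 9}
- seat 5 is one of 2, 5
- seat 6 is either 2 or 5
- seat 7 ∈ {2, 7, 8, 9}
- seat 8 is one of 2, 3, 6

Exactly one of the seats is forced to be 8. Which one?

Among the 8 variables, 7 fits only seat 7 (and all 8 values in {2, 3, 4, 5, 6, 7, 8, 9} must be used), so seat 7 = 7.
The 7 still-open variables draw from only 7 values {2, 3, 4, 5, 6, 8, 9}, so each is used; only seat 4 can be 9, hence seat 4 = 9.
The 6 still-open variables draw from only 6 values {2, 3, 4, 5, 6, 8}, so each is used; only seat 2 can be 8, hence seat 2 = 8.

seat 2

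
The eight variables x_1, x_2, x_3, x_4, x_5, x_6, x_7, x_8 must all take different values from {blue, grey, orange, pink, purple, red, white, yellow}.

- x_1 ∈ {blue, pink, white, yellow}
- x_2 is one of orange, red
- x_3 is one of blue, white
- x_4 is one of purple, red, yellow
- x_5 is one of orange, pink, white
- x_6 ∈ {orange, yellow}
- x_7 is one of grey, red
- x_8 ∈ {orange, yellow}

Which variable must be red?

The 8 variables together cover exactly {blue, grey, orange, pink, purple, red, white, yellow} — 8 values for 8 variables — and grey appears only in x_7's list, so x_7 = grey.
Among the 7 still-open variables, purple fits only x_4 (and all 7 values in {blue, orange, pink, purple, red, white, yellow} must be used), so x_4 = purple.
Among the 6 still-open variables, red fits only x_2 (and all 6 values in {blue, orange, pink, red, white, yellow} must be used), so x_2 = red.

x_2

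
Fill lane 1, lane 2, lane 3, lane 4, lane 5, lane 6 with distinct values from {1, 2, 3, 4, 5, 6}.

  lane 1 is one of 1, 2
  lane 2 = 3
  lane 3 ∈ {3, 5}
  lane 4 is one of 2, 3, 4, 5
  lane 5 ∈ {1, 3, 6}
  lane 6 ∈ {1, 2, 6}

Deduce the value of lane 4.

4

lane 2 must be 3 (only option left). So lane 3, lane 4, lane 5 can't be 3.
lane 3's domain is down to {5}, so lane 3 = 5. Strike 5 from lane 4.
The 4 still-open variables draw from only 4 values {1, 2, 4, 6}, so each is used; only lane 4 can be 4, hence lane 4 = 4.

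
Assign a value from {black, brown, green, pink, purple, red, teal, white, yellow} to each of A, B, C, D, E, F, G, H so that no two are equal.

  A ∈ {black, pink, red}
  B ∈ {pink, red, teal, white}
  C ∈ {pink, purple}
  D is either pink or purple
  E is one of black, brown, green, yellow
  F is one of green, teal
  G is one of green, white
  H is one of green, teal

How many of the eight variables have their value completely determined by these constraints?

3

C and D share exactly the 2 values {pink, purple}; by pigeonhole those values go to them, so strike pink, purple from A, B.
F and H share exactly the 2 values {green, teal}; by pigeonhole those values go to them, so strike green, teal from B, E, G.
G has just one choice, so G = white. So B can't be white.
B must be red (only option left). Remove red from A.
A must be black (only option left). Remove black from E.
Determined: A=black, B=red, G=white. The other variables each still have more than one consistent value. That makes 3.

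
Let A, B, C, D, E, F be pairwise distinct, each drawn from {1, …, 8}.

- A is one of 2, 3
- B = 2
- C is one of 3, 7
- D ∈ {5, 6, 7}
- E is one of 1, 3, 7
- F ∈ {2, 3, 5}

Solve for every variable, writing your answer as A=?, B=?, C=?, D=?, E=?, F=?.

A=3, B=2, C=7, D=6, E=1, F=5

B's domain is down to {2}, so B = 2. Eliminate 2 elsewhere: A, F.
That leaves A = 3. So C, E, F can't be 3.
C must be 7 (only option left). Remove 7 from D, E.
That leaves E = 1.
F has just one choice, so F = 5. So D can't be 5.
That leaves D = 6.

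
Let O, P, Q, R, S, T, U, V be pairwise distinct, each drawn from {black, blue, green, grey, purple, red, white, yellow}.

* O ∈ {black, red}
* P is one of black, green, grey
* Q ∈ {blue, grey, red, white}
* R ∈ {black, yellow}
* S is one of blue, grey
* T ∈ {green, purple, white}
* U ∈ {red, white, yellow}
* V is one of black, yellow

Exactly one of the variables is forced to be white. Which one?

U

The 8 variables together cover exactly {black, blue, green, grey, purple, red, white, yellow} — 8 values for 8 variables — and purple appears only in T's list, so T = purple.
Among the 7 still-open variables, green fits only P (and all 7 values in {black, blue, green, grey, red, white, yellow} must be used), so P = green.
R and V share exactly the 2 values {black, yellow}; by pigeonhole those values go to them, so strike black, yellow from O, U.
O must be red (only option left). Eliminate red elsewhere: Q, U.
So white goes to U.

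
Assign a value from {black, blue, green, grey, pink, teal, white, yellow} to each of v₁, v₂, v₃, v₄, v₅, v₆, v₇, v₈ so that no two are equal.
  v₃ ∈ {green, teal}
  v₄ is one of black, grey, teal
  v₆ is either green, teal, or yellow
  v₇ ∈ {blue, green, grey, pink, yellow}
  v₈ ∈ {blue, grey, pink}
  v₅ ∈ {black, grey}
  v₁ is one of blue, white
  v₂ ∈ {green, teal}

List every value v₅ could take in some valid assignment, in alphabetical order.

black, grey

The 8 variables together cover exactly {black, blue, green, grey, pink, teal, white, yellow} — 8 values for 8 variables — and white appears only in v₁'s list, so v₁ = white.
v₂ and v₃ between them cover only {green, teal} — a naked pair. Remove those values from v₄, v₆, v₇.
That leaves v₆ = yellow. So v₇ can't be yellow.
The 2 variables v₄ and v₅ are confined to {black, grey}, which locks those values in; drop them from v₇, v₈.
No further eliminations apply; v₅ can still be any of black, grey.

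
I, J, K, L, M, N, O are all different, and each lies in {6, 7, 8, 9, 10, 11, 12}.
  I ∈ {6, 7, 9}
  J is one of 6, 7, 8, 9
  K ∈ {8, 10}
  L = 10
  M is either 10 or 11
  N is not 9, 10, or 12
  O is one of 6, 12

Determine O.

L must be 10 (only option left). Strike 10 from K, M.
That leaves M = 11. Strike 11 from N.
That leaves K = 8. Eliminate 8 elsewhere: J, N.
The 4 still-open variables together cover exactly {6, 7, 9, 12} — 4 values for 4 variables — and 12 appears only in O's list, so O = 12.

12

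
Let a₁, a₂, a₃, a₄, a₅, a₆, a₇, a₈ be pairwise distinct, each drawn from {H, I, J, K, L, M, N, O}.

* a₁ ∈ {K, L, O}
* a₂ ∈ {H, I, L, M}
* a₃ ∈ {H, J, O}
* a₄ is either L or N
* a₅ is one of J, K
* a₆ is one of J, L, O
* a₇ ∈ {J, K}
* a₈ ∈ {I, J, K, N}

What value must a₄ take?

The 8 variables together cover exactly {H, I, J, K, L, M, N, O} — 8 values for 8 variables — and M appears only in a₂'s list, so a₂ = M.
The 7 still-open variables draw from only 7 values {H, I, J, K, L, N, O}, so each is used; only a₃ can be H, hence a₃ = H.
The 6 still-open variables draw from only 6 values {I, J, K, L, N, O}, so each is used; only a₈ can be I, hence a₈ = I.
The 5 still-open variables together cover exactly {J, K, L, N, O} — 5 values for 5 variables — and N appears only in a₄'s list, so a₄ = N.

N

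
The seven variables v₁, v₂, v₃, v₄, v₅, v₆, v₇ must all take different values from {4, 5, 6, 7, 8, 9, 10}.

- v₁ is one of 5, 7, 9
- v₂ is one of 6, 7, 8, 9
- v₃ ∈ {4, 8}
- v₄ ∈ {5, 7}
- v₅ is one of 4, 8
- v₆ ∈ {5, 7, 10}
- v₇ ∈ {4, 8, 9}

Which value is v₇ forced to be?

9

The 7 variables together cover exactly {4, 5, 6, 7, 8, 9, 10} — 7 values for 7 variables — and 6 appears only in v₂'s list, so v₂ = 6.
The 6 still-open variables draw from only 6 values {4, 5, 7, 8, 9, 10}, so each is used; only v₆ can be 10, hence v₆ = 10.
The 2 variables v₃ and v₅ are confined to {4, 8}, which locks those values in; drop them from v₇.
So v₇ = 9.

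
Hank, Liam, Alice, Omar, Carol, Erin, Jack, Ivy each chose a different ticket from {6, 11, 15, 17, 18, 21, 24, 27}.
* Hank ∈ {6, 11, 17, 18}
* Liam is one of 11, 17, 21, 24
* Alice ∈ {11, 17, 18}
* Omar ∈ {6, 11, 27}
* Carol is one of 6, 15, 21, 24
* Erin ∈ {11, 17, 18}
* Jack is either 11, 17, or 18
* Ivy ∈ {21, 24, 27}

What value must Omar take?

27

The 8 variables together cover exactly {6, 11, 15, 17, 18, 21, 24, 27} — 8 values for 8 variables — and 15 appears only in Carol's list, so Carol = 15.
Alice, Erin, Jack share exactly the 3 values {11, 17, 18}; by pigeonhole those values go to them, so strike 11, 17, 18 from Hank, Liam, Omar.
Hank's domain is down to {6}, so Hank = 6. Strike 6 from Omar.
So Omar = 27.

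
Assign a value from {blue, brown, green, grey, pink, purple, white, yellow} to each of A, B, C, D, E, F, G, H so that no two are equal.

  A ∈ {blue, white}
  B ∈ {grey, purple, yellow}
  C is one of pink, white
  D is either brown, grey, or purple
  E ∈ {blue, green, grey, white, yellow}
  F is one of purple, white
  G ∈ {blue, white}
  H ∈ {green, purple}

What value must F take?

purple

The 8 variables draw from only 8 values {blue, brown, green, grey, pink, purple, white, yellow}, so each is used; only D can be brown, hence D = brown.
Among the 7 still-open variables, pink fits only C (and all 7 values in {blue, green, grey, pink, purple, white, yellow} must be used), so C = pink.
A and G between them cover only {blue, white} — a naked pair. Remove those values from E, F.
So F = purple.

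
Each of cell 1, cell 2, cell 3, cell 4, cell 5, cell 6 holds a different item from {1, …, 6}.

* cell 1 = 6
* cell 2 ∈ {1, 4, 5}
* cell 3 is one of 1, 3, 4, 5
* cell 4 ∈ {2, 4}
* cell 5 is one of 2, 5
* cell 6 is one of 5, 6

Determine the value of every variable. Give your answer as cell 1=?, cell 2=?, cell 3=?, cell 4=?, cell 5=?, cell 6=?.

cell 1 has just one choice, so cell 1 = 6. So cell 6 can't be 6.
cell 6's domain is down to {5}, so cell 6 = 5. Eliminate 5 elsewhere: cell 2, cell 3, cell 5.
cell 5's domain is down to {2}, so cell 5 = 2. Strike 2 from cell 4.
cell 4 has just one choice, so cell 4 = 4. Strike 4 from cell 2, cell 3.
cell 2 must be 1 (only option left). So cell 3 can't be 1.
cell 3's domain is down to {3}, so cell 3 = 3.

cell 1=6, cell 2=1, cell 3=3, cell 4=4, cell 5=2, cell 6=5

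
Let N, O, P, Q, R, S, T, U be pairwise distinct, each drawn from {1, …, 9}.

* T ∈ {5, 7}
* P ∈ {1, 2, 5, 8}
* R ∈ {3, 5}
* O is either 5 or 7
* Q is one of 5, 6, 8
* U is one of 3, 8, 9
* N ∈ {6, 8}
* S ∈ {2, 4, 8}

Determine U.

The 2 variables O and T are confined to {5, 7}, which locks those values in; drop them from P, Q, R.
That leaves R = 3. Eliminate 3 elsewhere: U.
The 2 variables N and Q are confined to {6, 8}, which locks those values in; drop them from P, S, U.
So U = 9.

9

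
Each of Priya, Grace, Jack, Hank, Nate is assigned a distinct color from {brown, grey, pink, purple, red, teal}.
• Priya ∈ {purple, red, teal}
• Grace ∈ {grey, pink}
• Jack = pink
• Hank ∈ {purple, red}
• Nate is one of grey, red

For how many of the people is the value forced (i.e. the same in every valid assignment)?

Jack must be pink (only option left). Strike pink from Grace.
Grace's domain is down to {grey}, so Grace = grey. Remove grey from Nate.
Nate must be red (only option left). Eliminate red elsewhere: Priya, Hank.
Hank must be purple (only option left). Strike purple from Priya.
Priya has just one choice, so Priya = teal.
Every person is fixed: Priya=teal, Grace=grey, Jack=pink, Hank=purple, Nate=red. That makes 5.

5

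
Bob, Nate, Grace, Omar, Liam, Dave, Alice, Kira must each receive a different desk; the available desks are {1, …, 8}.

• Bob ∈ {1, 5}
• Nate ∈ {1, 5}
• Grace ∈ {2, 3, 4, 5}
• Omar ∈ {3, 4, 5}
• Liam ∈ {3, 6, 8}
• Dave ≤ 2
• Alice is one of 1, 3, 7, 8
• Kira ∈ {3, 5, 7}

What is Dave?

The 8 variables draw from only 8 values {1, 2, 3, 4, 5, 6, 7, 8}, so each is used; only Liam can be 6, hence Liam = 6.
Among the 7 still-open variables, 8 fits only Alice (and all 7 values in {1, 2, 3, 4, 5, 7, 8} must be used), so Alice = 8.
The 6 still-open variables together cover exactly {1, 2, 3, 4, 5, 7} — 6 values for 6 variables — and 7 appears only in Kira's list, so Kira = 7.
The 2 variables Bob and Nate are confined to {1, 5}, which locks those values in; drop them from Grace, Omar, Dave.
So Dave = 2.

2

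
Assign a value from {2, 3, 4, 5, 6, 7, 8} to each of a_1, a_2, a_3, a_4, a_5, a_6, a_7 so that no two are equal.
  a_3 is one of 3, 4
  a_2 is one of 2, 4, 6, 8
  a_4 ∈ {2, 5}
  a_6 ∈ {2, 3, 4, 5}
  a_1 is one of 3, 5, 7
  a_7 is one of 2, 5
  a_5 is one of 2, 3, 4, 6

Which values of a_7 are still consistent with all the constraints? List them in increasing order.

2, 5

The 7 variables draw from only 7 values {2, 3, 4, 5, 6, 7, 8}, so each is used; only a_1 can be 7, hence a_1 = 7.
Among the 6 still-open variables, 8 fits only a_2 (and all 6 values in {2, 3, 4, 5, 6, 8} must be used), so a_2 = 8.
The 5 still-open variables draw from only 5 values {2, 3, 4, 5, 6}, so each is used; only a_5 can be 6, hence a_5 = 6.
The 2 variables a_4 and a_7 are confined to {2, 5}, which locks those values in; drop them from a_6.
No further eliminations apply; a_7 can still be any of 2, 5.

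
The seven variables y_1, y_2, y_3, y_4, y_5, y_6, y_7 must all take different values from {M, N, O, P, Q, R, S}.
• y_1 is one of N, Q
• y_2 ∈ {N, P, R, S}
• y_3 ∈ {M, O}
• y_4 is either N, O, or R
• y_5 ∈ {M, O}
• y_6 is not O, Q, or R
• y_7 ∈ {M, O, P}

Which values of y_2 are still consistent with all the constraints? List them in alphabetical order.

Among the 7 variables, Q fits only y_1 (and all 7 values in {M, N, O, P, Q, R, S} must be used), so y_1 = Q.
y_3 and y_5 between them cover only {M, O} — a naked pair. Remove those values from y_4, y_6, y_7.
y_7 must be P (only option left). Eliminate P elsewhere: y_2, y_6.
No further eliminations apply; y_2 can still be any of N, R, S.

N, R, S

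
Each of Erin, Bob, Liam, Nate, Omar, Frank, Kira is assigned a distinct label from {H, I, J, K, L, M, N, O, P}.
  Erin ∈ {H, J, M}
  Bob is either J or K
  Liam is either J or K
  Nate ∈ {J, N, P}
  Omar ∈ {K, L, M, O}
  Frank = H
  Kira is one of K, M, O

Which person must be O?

Kira

Frank must be H (only option left). Eliminate H elsewhere: Erin.
Bob and Liam share exactly the 2 values {J, K}; by pigeonhole those values go to them, so strike J, K from Erin, Nate, Omar, Kira.
Erin has just one choice, so Erin = M. Strike M from Omar, Kira.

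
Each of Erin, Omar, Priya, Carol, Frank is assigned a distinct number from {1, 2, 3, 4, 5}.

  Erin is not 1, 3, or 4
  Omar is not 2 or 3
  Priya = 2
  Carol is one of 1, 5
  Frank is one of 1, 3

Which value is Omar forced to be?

4

Priya has just one choice, so Priya = 2. Remove 2 from Erin.
Erin has just one choice, so Erin = 5. Eliminate 5 elsewhere: Omar, Carol.
That leaves Carol = 1. Eliminate 1 elsewhere: Omar, Frank.
So Omar = 4.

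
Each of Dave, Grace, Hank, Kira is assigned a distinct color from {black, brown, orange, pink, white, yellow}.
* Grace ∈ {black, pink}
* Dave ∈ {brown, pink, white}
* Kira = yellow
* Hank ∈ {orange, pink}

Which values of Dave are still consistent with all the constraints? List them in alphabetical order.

brown, pink, white

Kira has just one choice, so Kira = yellow.
No further eliminations apply; Dave can still be any of brown, pink, white.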